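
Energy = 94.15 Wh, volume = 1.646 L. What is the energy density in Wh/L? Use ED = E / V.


Volumetric ED = 94.15 Wh / 1.646 L = 57.20 Wh/L

57.20 Wh/L


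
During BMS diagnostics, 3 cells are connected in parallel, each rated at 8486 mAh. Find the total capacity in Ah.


Convert: C_cell = 8486 mAh = 8.486 Ah
C_total = 3 * 8.486 = 25.458 Ah

25.458 Ah


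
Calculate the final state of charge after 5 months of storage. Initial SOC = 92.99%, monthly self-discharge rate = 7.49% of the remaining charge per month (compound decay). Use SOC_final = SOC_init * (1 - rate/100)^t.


decay = (1 - 7.49/100)^5 = 0.67755
SOC_final = 92.99 * 0.67755 = 63.01%

63.01%


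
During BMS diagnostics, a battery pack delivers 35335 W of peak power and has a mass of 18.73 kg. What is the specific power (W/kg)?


SP = P / m = 35335 / 18.73 = 1887 W/kg

1887 W/kg


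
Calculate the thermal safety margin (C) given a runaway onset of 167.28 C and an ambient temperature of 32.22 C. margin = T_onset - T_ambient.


margin = T_onset - T_ambient = 167.28 - 32.22 = 135.06 C

135.06 C


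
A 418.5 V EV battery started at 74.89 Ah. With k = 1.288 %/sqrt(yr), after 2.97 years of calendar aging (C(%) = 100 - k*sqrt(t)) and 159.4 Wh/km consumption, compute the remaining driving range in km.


Step 1: capacity retention = 100 - 1.288 * sqrt(2.97) = 100 - 1.288 * 1.7234 = 97.78%
Step 2: C_now = 74.89 * 97.78/100 = 73.227 Ah
Step 3: E_pack = V * C_now = 418.5 * 73.227 = 30645 Wh
Step 4: range = E_pack / consumption = 30645 / 159.4 = 192.3 km

192.3 km


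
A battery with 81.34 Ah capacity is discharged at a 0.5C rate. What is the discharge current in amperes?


I = C_rate * capacity = 0.5 * 81.34 = 40.67 A

40.67 A


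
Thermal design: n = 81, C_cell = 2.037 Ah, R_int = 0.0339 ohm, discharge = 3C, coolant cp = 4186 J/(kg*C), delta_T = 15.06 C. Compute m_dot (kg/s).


Step 1: I = 3 * 2.037 = 6.111 A
Step 2: Q_cell = I^2 * R = 6.111^2 * 0.0339 = 1.266 W
Step 3: Q_total = 81 * 1.266 = 102.55 W
Step 4: m_dot = Q_total / (cp * dT) = 102.55 / (4186 * 15.06) = 0.001627 kg/s

0.001627 kg/s


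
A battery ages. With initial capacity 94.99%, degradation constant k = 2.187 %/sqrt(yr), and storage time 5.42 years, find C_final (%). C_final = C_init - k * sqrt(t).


Step 1: sqrt(5.42 yr) = 2.3281
Step 2: drop = 2.187 * 2.3281 = 5.0916
Step 3: C_final = 94.99 - 5.0916 = 89.90%

89.90%


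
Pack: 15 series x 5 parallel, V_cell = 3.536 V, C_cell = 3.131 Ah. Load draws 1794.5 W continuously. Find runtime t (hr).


Step 1: E_pack = Ns * V_cell * Np * C_cell = 15 * 3.536 * 5 * 3.131 = 830.34 Wh
Step 2: t = E_pack / P = 830.34 / 1794.5 = 0.4627 hr

0.4627 hr


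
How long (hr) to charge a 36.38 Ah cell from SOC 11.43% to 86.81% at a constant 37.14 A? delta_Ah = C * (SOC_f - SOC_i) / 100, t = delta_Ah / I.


Step 1: dSOC = 86.81% - 11.43% = 75.38%
Step 2: delta_Ah = 36.38 * 75.38 / 100 = 27.423 Ah
Step 3: t = 27.423 / 37.14 = 0.7384 hr

0.7384 hr


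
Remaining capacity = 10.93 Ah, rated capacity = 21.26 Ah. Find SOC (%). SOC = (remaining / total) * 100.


SOC = (remaining / total) * 100 = (10.93 / 21.26) * 100 = 51.41%

51.41%


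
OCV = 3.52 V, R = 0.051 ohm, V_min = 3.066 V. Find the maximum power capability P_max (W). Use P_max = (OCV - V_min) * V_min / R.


P_max = (OCV - V_min) * V_min / R = (3.52 - 3.066) * 3.066 / 0.051 = 0.454 * 3.066 / 0.051 = 27.29 W

27.29 W


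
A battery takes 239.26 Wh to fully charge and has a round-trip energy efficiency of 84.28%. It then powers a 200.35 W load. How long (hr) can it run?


Step 1: E_discharge = eta/100 * E_charge = 84.28/100 * 239.26 = 201.65 Wh
Step 2: t = E_discharge / P = 201.65 / 200.35 = 1.006 hr

1.006 hr


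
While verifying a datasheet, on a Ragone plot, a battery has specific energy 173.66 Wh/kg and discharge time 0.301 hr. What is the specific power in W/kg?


P_specific = E / t = 173.66 / 0.301 = 576.9 W/kg

576.9 W/kg


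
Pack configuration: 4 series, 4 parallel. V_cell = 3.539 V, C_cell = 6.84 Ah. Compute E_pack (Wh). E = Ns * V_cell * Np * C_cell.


V_pack = 4 * 3.539 = 14.156 V
C_pack = 4 * 6.84 = 27.36 Ah
E = V_pack * C_pack = 14.156 * 27.36 = 387.3 Wh

387.3 Wh


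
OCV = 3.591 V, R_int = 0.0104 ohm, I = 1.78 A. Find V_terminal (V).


IR drop = 1.78 * 0.0104 = 0.018512 V
V = 3.591 - 0.018512 = 3.572 V

3.572 V


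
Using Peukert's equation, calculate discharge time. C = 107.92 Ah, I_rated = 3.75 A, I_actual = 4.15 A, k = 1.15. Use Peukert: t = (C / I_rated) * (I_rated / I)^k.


t_rated = C / I_rated = 107.92 / 3.75 = 28.779 hr
(I_rated/I)^k = (0.90361)^1.15 = 0.88998
t = t_rated * (I_rated/I)^k = 28.779 * 0.88998 = 25.61 hr

25.61 hr


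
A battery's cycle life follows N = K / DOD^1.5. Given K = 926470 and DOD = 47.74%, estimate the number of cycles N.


Step 1: DOD^1.5 = 47.74^1.5 = 329.86
Step 2: N = 926470 / 329.86 = 2809 cycles

2809 cycles


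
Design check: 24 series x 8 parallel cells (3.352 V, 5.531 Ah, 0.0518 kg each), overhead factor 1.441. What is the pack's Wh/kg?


Step 1: V_pack = 24 * 3.352 = 80.448 V
Step 2: C_pack = 8 * 5.531 = 44.248 Ah
Step 3: E_pack = V_pack * C_pack = 80.448 * 44.248 = 3559.7 Wh
Step 4: m_pack = 24 * 8 * 0.0518 * 1.441 = 14.332 kg
Step 5: ED = E_pack / m_pack = 3559.7 / 14.332 = 248.4 Wh/kg

248.4 Wh/kg


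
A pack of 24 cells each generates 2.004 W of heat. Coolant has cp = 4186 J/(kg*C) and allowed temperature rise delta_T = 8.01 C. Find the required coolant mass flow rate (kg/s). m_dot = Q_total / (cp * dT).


Step 1: Total heat Q = 24 * 2.004 W = 48.096 W
Step 2: denom = cp * dT = 4186 * 8.01 = 33530
Step 3: m_dot = 48.096 / 33530 = 0.001434 kg/s

0.001434 kg/s


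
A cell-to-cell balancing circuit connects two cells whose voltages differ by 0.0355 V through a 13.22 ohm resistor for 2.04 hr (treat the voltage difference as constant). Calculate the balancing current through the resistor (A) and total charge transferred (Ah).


I_bal = dV / R = 0.0355 / 13.22 = 0.0026853 A
Q = I_bal * t = 0.0026853 * 2.04 = 0.005478 Ah

I=0.0026853 A, Q=0.005478 Ah


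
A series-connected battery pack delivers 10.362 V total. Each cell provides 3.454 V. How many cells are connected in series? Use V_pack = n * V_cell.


Rearranging: n = V_pack / V_cell = 10.362 / 3.454 = 3 cells

3


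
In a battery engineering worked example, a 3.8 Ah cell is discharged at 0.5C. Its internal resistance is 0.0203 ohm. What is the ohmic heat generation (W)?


Step 1: I = C_rate * capacity = 0.5 * 3.8 = 1.9 A
Step 2: Q = I^2 * R = 1.9^2 * 0.0203 = 3.61 * 0.0203 = 0.07328 W

0.07328 W


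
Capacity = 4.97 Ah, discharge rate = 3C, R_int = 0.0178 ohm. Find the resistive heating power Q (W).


Step 1: I = C_rate * capacity = 3 * 4.97 = 14.91 A
Step 2: Q = I^2 * R = 14.91^2 * 0.0178 = 222.31 * 0.0178 = 3.957 W

3.957 W


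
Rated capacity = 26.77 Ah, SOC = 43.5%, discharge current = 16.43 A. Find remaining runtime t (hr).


Step 1: remaining = SOC/100 * C_total = 43.5/100 * 26.77 = 11.645 Ah
Step 2: t = remaining / I = 11.645 / 16.43 = 0.7088 hr

0.7088 hr


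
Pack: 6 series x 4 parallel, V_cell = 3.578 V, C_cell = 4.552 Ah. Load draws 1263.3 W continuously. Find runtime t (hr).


Step 1: E_pack = Ns * V_cell * Np * C_cell = 6 * 3.578 * 4 * 4.552 = 390.89 Wh
Step 2: t = E_pack / P = 390.89 / 1263.3 = 0.3094 hr

0.3094 hr


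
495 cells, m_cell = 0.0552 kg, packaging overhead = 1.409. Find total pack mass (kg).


m_pack = n * m_cell * overhead = 495 * 0.0552 * 1.409 = 38.50 kg

38.50 kg


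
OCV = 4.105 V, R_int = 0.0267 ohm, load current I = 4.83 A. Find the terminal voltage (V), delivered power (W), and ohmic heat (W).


Step 1: V_terminal = OCV - I*R = 4.105 - 4.83 * 0.0267 = 3.976 V
Step 2: P_out = V_terminal * I = 3.976 * 4.83 = 19.20 W
Step 3: Q = I^2 * R = 4.83^2 * 0.0267 = 0.6229 W

V=3.976 V, P=19.20 W, Q=0.6229 W


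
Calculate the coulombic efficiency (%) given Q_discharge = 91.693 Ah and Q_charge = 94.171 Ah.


Coulombic efficiency = 91.693/94.171 * 100% = 97.37%

97.37%


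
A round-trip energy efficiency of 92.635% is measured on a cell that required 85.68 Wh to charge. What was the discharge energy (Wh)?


E_dis = eta/100 * E_chg = 92.635/100 * 85.68 = 79.37 Wh

79.37 Wh


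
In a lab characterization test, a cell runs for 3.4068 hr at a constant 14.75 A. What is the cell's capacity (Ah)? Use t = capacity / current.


C = I * t = 14.75 * 3.4068 = 50.25 Ah

50.25 Ah


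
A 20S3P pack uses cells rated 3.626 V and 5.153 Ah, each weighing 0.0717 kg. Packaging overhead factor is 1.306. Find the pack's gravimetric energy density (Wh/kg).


Step 1: V_pack = 20 * 3.626 = 72.52 V
Step 2: C_pack = 3 * 5.153 = 15.459 Ah
Step 3: E_pack = V_pack * C_pack = 72.52 * 15.459 = 1121.1 Wh
Step 4: m_pack = 20 * 3 * 0.0717 * 1.306 = 5.6184 kg
Step 5: ED = E_pack / m_pack = 1121.1 / 5.6184 = 199.5 Wh/kg

199.5 Wh/kg


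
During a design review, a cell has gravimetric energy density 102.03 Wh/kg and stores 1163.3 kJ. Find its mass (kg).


Convert: E = 1163.3 kJ = 323.14 Wh
m = E / ED = 323.14 / 102.03 = 3.167 kg

3.167 kg


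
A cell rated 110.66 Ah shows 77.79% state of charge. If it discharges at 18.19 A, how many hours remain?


Step 1: remaining = SOC/100 * C_total = 77.79/100 * 110.66 = 86.082 Ah
Step 2: t = remaining / I = 86.082 / 18.19 = 4.732 hr

4.732 hr


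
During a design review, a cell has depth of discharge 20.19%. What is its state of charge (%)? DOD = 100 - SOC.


SOC = 100 - DOD = 100 - 20.19 = 79.81%

79.81%


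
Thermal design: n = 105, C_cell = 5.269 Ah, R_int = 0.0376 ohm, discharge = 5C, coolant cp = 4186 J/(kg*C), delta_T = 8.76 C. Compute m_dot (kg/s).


Step 1: I = 5 * 5.269 = 26.345 A
Step 2: Q_cell = I^2 * R = 26.345^2 * 0.0376 = 26.097 W
Step 3: Q_total = 105 * 26.097 = 2740.2 W
Step 4: m_dot = Q_total / (cp * dT) = 2740.2 / (4186 * 8.76) = 0.07473 kg/s

0.07473 kg/s


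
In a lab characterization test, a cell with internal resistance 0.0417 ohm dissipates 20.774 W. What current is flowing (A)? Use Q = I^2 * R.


I = sqrt(Q / R) = sqrt(20.774 / 0.0417) = sqrt(498.18) = 22.32 A

22.32 A


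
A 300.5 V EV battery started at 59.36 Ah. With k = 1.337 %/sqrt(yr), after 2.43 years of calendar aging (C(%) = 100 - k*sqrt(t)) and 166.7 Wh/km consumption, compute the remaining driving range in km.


Step 1: capacity retention = 100 - 1.337 * sqrt(2.43) = 100 - 1.337 * 1.5588 = 97.916%
Step 2: C_now = 59.36 * 97.916/100 = 58.123 Ah
Step 3: E_pack = V * C_now = 300.5 * 58.123 = 17466 Wh
Step 4: range = E_pack / consumption = 17466 / 166.7 = 104.8 km

104.8 km


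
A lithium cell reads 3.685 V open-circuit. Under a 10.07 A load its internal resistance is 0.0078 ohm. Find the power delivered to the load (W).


Step 1: V_terminal = OCV - I*R = 3.685 - 10.07 * 0.0078 = 3.6065 V
Step 2: P_out = V_terminal * I = 3.6065 * 10.07 = 36.32 W

36.32 W


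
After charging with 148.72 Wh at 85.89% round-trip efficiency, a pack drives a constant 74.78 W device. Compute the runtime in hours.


Step 1: E_discharge = eta/100 * E_charge = 85.89/100 * 148.72 = 127.74 Wh
Step 2: t = E_discharge / P = 127.74 / 74.78 = 1.708 hr

1.708 hr


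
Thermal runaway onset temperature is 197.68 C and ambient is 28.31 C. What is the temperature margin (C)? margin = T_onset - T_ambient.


margin = T_onset - T_ambient = 197.68 - 28.31 = 169.37 C

169.37 C


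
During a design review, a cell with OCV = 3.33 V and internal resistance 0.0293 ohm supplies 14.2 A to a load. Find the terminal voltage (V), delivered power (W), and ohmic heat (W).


Step 1: V_terminal = OCV - I*R = 3.33 - 14.2 * 0.0293 = 2.9139 V
Step 2: P_out = V_terminal * I = 2.9139 * 14.2 = 41.38 W
Step 3: Q = I^2 * R = 14.2^2 * 0.0293 = 5.908 W

V=2.9139 V, P=41.38 W, Q=5.908 W


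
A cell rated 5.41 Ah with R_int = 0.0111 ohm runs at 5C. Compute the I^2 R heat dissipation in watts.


Step 1: I = C_rate * capacity = 5 * 5.41 = 27.05 A
Step 2: Q = I^2 * R = 27.05^2 * 0.0111 = 731.7 * 0.0111 = 8.122 W

8.122 W


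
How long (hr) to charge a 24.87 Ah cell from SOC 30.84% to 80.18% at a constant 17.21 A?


delta_Ah = 24.87 * (80.18 - 30.84) / 100 = 12.271 Ah
t = delta_Ah / I = 12.271 / 17.21 = 0.7130 hr

0.7130 hr


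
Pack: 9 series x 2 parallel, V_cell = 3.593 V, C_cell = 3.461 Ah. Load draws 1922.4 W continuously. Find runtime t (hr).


Step 1: E_pack = Ns * V_cell * Np * C_cell = 9 * 3.593 * 2 * 3.461 = 223.84 Wh
Step 2: t = E_pack / P = 223.84 / 1922.4 = 0.1164 hr

0.1164 hr


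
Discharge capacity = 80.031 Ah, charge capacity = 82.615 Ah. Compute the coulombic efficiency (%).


Coulombic efficiency = 80.031/82.615 * 100% = 96.87%

96.87%


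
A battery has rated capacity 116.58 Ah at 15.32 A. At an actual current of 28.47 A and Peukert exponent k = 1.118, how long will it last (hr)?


t_rated = C / I_rated = 116.58 / 15.32 = 7.6097 hr
(I_rated/I)^k = (0.53811)^1.118 = 0.50017
t = t_rated * (I_rated/I)^k = 7.6097 * 0.50017 = 3.806 hr

3.806 hr


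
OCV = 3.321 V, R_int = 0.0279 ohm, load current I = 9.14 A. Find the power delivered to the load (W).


Step 1: V_terminal = OCV - I*R = 3.321 - 9.14 * 0.0279 = 3.066 V
Step 2: P_out = V_terminal * I = 3.066 * 9.14 = 28.02 W

28.02 W


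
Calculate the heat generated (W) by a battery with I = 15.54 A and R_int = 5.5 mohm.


Convert: R = 5.5 mohm = 0.0055 ohm
I^2 = 241.49
Q = 241.49 * 0.0055 = 1.328 W

1.328 W


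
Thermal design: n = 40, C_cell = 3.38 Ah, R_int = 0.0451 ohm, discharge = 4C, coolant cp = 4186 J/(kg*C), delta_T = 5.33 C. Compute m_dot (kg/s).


Step 1: I = 4 * 3.38 = 13.52 A
Step 2: Q_cell = I^2 * R = 13.52^2 * 0.0451 = 8.2438 W
Step 3: Q_total = 40 * 8.2438 = 329.75 W
Step 4: m_dot = Q_total / (cp * dT) = 329.75 / (4186 * 5.33) = 0.01478 kg/s

0.01478 kg/s


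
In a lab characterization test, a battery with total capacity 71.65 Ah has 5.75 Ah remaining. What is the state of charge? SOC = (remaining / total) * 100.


SOC = (remaining / total) * 100 = (5.75 / 71.65) * 100 = 8.025%

8.025%


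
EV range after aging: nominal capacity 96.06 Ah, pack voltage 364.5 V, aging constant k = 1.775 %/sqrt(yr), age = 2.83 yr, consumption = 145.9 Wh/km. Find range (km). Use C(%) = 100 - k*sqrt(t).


Step 1: capacity retention = 100 - 1.775 * sqrt(2.83) = 100 - 1.775 * 1.6823 = 97.014%
Step 2: C_now = 96.06 * 97.014/100 = 93.192 Ah
Step 3: E_pack = V * C_now = 364.5 * 93.192 = 33968 Wh
Step 4: range = E_pack / consumption = 33968 / 145.9 = 232.8 km

232.8 km


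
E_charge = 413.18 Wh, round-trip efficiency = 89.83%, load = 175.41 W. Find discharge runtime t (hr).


Step 1: E_discharge = eta/100 * E_charge = 89.83/100 * 413.18 = 371.16 Wh
Step 2: t = E_discharge / P = 371.16 / 175.41 = 2.116 hr

2.116 hr


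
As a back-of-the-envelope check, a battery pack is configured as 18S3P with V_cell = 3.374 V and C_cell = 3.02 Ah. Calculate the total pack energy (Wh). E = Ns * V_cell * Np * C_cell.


V_pack = 18 * 3.374 = 60.732 V
C_pack = 3 * 3.02 = 9.06 Ah
E = V_pack * C_pack = 60.732 * 9.06 = 550.2 Wh

550.2 Wh


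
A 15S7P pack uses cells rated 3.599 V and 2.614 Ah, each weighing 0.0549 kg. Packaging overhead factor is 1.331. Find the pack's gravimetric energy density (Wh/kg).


Step 1: V_pack = 15 * 3.599 = 53.985 V
Step 2: C_pack = 7 * 2.614 = 18.298 Ah
Step 3: E_pack = V_pack * C_pack = 53.985 * 18.298 = 987.82 Wh
Step 4: m_pack = 15 * 7 * 0.0549 * 1.331 = 7.6725 kg
Step 5: ED = E_pack / m_pack = 987.82 / 7.6725 = 128.7 Wh/kg

128.7 Wh/kg


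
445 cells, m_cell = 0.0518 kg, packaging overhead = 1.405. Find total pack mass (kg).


Cell mass sum = 445 * 0.0518 = 23.051 kg
With overhead 1.405: m_pack = 23.051 * 1.405 = 32.39 kg

32.39 kg


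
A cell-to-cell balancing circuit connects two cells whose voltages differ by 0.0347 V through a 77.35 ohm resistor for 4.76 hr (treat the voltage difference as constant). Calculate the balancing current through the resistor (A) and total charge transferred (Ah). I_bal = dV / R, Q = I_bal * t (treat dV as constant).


First, Ohm's law: I_bal = 0.0347 V / 77.35 ohm = 4.4861e-04 A
Then Q = I * t = 4.4861e-04 A * 4.76 hr = 0.002135 Ah

I=4.4861e-04 A, Q=0.002135 Ah


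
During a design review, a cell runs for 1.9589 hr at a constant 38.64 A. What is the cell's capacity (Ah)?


C = I * t = 38.64 * 1.9589 = 75.69 Ah

75.69 Ah


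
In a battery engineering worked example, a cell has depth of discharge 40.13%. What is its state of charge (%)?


SOC = 100 - DOD = 100 - 40.13 = 59.87%

59.87%


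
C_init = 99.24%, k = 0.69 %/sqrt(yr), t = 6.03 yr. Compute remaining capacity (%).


Step 1: sqrt(6.03 yr) = 2.4556
Step 2: drop = 0.69 * 2.4556 = 1.6944
Step 3: C_final = 99.24 - 1.6944 = 97.55%

97.55%


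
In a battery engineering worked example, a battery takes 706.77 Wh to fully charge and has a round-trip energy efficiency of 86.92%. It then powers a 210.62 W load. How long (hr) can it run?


Step 1: E_discharge = eta/100 * E_charge = 86.92/100 * 706.77 = 614.32 Wh
Step 2: t = E_discharge / P = 614.32 / 210.62 = 2.917 hr

2.917 hr


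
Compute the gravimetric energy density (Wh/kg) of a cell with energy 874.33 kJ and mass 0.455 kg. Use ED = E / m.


Convert: E = 874.33 kJ = 242.87 Wh
ED = E / m = 242.87 / 0.455 = 533.8 Wh/kg

533.8 Wh/kg


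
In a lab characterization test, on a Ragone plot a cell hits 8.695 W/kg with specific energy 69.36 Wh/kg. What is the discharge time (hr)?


t = E / P = 69.36 / 8.695 = 7.977 hr

7.977 hr


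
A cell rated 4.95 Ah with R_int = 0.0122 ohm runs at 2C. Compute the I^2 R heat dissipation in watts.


Step 1: I = C_rate * capacity = 2 * 4.95 = 9.9 A
Step 2: Q = I^2 * R = 9.9^2 * 0.0122 = 98.01 * 0.0122 = 1.196 W

1.196 W


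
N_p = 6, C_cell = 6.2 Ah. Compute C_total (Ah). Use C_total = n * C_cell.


Parallel capacities add: 6 * 6.2 Ah = 37.2 Ah

37.2 Ah


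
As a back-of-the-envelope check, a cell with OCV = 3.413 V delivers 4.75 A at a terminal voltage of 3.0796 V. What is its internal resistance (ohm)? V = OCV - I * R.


R = (OCV - V) / I = (3.413 - 3.0796) / 4.75 = 0.07019 ohm

0.07019 ohm


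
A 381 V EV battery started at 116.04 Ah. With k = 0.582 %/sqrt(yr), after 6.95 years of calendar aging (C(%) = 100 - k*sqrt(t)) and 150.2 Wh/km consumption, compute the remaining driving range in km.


Step 1: capacity retention = 100 - 0.582 * sqrt(6.95) = 100 - 0.582 * 2.6363 = 98.466%
Step 2: C_now = 116.04 * 98.466/100 = 114.26 Ah
Step 3: E_pack = V * C_now = 381 * 114.26 = 43533 Wh
Step 4: range = E_pack / consumption = 43533 / 150.2 = 289.8 km

289.8 km


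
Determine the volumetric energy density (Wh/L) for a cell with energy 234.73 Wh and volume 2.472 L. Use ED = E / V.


ED = E / V = 234.73 / 2.472 = 94.96 Wh/L

94.96 Wh/L


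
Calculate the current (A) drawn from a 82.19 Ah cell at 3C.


I = C_rate * capacity = 3 * 82.19 = 246.57 A

246.57 A


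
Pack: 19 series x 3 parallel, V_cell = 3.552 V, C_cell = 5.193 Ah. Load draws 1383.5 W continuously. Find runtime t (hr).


Step 1: E_pack = Ns * V_cell * Np * C_cell = 19 * 3.552 * 3 * 5.193 = 1051.4 Wh
Step 2: t = E_pack / P = 1051.4 / 1383.5 = 0.7600 hr

0.7600 hr


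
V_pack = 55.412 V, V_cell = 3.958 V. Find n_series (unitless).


Rearranging: n = V_pack / V_cell = 55.412 / 3.958 = 14 cells

14


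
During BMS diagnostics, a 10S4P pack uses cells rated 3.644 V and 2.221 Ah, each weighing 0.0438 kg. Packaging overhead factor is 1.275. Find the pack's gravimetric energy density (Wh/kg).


Step 1: V_pack = 10 * 3.644 = 36.44 V
Step 2: C_pack = 4 * 2.221 = 8.884 Ah
Step 3: E_pack = V_pack * C_pack = 36.44 * 8.884 = 323.73 Wh
Step 4: m_pack = 10 * 4 * 0.0438 * 1.275 = 2.2338 kg
Step 5: ED = E_pack / m_pack = 323.73 / 2.2338 = 144.9 Wh/kg

144.9 Wh/kg


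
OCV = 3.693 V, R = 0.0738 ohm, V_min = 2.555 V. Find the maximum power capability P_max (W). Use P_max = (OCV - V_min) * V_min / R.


P_max = (OCV - V_min) * V_min / R = (3.693 - 2.555) * 2.555 / 0.0738 = 1.138 * 2.555 / 0.0738 = 39.40 W

39.40 W


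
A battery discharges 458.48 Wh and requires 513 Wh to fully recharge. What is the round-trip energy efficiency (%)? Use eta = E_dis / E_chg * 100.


eta_e = E_dis / E_chg * 100 = 458.48 / 513 * 100 = 89.37%

89.37%


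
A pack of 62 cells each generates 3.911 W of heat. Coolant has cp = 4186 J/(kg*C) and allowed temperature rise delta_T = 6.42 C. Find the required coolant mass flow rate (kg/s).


Q_total = 62 * 3.911 = 242.48 W
m_dot = Q_total / (cp * dT) = 242.48 / (4186 * 6.42) = 0.009023 kg/s

0.009023 kg/s


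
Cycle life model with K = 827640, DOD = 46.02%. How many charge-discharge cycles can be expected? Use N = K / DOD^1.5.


DOD^1.5 = 312.19
N = K / DOD^1.5 = 827640 / 312.19 = 2651

2651 cycles


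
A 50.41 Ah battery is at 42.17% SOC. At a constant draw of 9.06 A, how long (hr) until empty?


Step 1: remaining = SOC/100 * C_total = 42.17/100 * 50.41 = 21.258 Ah
Step 2: t = remaining / I = 21.258 / 9.06 = 2.346 hr

2.346 hr


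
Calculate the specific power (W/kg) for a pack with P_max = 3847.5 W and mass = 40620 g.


Convert: m = 40620 g = 40.62 kg
SP = P / m = 3847.5 / 40.62 = 94.72 W/kg

94.72 W/kg


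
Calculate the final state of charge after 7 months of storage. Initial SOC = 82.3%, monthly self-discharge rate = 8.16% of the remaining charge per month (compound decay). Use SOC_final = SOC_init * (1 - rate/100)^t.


decay = (1 - 8.16/100)^7 = 0.55109
SOC_final = 82.3 * 0.55109 = 45.35%

45.35%


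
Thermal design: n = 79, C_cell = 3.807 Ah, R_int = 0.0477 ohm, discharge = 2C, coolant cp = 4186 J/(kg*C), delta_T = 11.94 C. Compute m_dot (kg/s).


Step 1: I = 2 * 3.807 = 7.614 A
Step 2: Q_cell = I^2 * R = 7.614^2 * 0.0477 = 2.7653 W
Step 3: Q_total = 79 * 2.7653 = 218.46 W
Step 4: m_dot = Q_total / (cp * dT) = 218.46 / (4186 * 11.94) = 0.004371 kg/s

0.004371 kg/s


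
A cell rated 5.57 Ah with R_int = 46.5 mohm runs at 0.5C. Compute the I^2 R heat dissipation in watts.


Convert: R = 46.5 mohm = 0.0465 ohm
Step 1: I = C_rate * capacity = 0.5 * 5.57 = 2.785 A
Step 2: Q = I^2 * R = 2.785^2 * 0.0465 = 7.7562 * 0.0465 = 0.3607 W

0.3607 W


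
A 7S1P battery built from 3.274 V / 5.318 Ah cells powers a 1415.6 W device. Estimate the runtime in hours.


Step 1: E_pack = Ns * V_cell * Np * C_cell = 7 * 3.274 * 1 * 5.318 = 121.88 Wh
Step 2: t = E_pack / P = 121.88 / 1415.6 = 0.08610 hr

0.08610 hr


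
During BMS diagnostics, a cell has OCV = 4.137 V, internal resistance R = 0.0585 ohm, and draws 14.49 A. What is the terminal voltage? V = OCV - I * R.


V = OCV - I*R = 4.137 - 14.49 * 0.0585 = 3.289 V

3.289 V


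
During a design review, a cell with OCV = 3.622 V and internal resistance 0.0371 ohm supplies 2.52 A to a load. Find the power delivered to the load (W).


Step 1: V_terminal = OCV - I*R = 3.622 - 2.52 * 0.0371 = 3.5285 V
Step 2: P_out = V_terminal * I = 3.5285 * 2.52 = 8.892 W

8.892 W


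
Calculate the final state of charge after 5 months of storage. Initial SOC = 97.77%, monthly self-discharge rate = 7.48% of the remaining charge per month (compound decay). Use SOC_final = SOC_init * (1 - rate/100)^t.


Monthly retention factor = 1 - 7.48/100 = 0.9252
Over 5 months: factor^5 = 0.67792
SOC_final = 97.77 * 0.67792 = 66.28%

66.28%


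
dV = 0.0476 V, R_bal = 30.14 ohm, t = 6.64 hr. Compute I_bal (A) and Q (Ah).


First, Ohm's law: I_bal = 0.0476 V / 30.14 ohm = 0.0015793 A
Then Q = I * t = 0.0015793 A * 6.64 hr = 0.01049 Ah

I=0.0015793 A, Q=0.01049 Ah


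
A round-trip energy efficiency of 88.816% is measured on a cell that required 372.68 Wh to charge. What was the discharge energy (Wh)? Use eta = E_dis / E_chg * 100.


E_dis = eta/100 * E_chg = 88.816/100 * 372.68 = 331.0 Wh

331.0 Wh


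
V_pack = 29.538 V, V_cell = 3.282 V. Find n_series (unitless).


Rearranging: n = V_pack / V_cell = 29.538 / 3.282 = 9 cells

9


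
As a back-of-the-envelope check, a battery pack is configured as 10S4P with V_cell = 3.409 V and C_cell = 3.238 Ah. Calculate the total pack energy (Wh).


V_pack = 10 * 3.409 = 34.09 V
C_pack = 4 * 3.238 = 12.952 Ah
E = V_pack * C_pack = 34.09 * 12.952 = 441.5 Wh

441.5 Wh


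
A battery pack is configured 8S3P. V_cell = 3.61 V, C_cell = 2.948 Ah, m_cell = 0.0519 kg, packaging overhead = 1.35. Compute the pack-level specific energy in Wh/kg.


Step 1: V_pack = 8 * 3.61 = 28.88 V
Step 2: C_pack = 3 * 2.948 = 8.844 Ah
Step 3: E_pack = V_pack * C_pack = 28.88 * 8.844 = 255.41 Wh
Step 4: m_pack = 8 * 3 * 0.0519 * 1.35 = 1.6816 kg
Step 5: ED = E_pack / m_pack = 255.41 / 1.6816 = 151.9 Wh/kg

151.9 Wh/kg


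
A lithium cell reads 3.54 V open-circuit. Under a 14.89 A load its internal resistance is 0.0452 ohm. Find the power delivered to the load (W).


Step 1: V_terminal = OCV - I*R = 3.54 - 14.89 * 0.0452 = 2.867 V
Step 2: P_out = V_terminal * I = 2.867 * 14.89 = 42.69 W

42.69 W


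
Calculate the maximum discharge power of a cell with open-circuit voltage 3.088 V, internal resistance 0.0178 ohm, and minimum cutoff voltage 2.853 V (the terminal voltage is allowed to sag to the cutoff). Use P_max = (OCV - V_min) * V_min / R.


dV = OCV - V_min = 0.235 V (so I_max = dV / R)
P_max = dV * V_min / R = 0.235 * 2.853 / 0.0178 = 37.67 W

37.67 W


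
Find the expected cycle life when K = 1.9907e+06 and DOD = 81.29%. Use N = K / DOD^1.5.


Step 1: DOD^1.5 = 81.29^1.5 = 732.92
Step 2: N = 1.9907e+06 / 732.92 = 2716 cycles

2716 cycles


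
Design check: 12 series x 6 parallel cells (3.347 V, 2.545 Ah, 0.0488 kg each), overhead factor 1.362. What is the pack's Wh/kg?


Step 1: V_pack = 12 * 3.347 = 40.164 V
Step 2: C_pack = 6 * 2.545 = 15.27 Ah
Step 3: E_pack = V_pack * C_pack = 40.164 * 15.27 = 613.3 Wh
Step 4: m_pack = 12 * 6 * 0.0488 * 1.362 = 4.7855 kg
Step 5: ED = E_pack / m_pack = 613.3 / 4.7855 = 128.2 Wh/kg

128.2 Wh/kg


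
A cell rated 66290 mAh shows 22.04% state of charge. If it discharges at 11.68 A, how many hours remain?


Convert: C_total = 66290 mAh = 66.29 Ah
Step 1: remaining = SOC/100 * C_total = 22.04/100 * 66.29 = 14.61 Ah
Step 2: t = remaining / I = 14.61 / 11.68 = 1.251 hr

1.251 hr


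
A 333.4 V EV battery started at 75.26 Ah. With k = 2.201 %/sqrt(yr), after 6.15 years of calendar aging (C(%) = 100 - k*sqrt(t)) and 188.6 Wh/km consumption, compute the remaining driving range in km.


Step 1: capacity retention = 100 - 2.201 * sqrt(6.15) = 100 - 2.201 * 2.4799 = 94.542%
Step 2: C_now = 75.26 * 94.542/100 = 71.152 Ah
Step 3: E_pack = V * C_now = 333.4 * 71.152 = 23722 Wh
Step 4: range = E_pack / consumption = 23722 / 188.6 = 125.8 km

125.8 km


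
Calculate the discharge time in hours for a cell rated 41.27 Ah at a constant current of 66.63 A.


t = capacity / current = 41.27 / 66.63 = 0.6194 hr

0.6194 hr


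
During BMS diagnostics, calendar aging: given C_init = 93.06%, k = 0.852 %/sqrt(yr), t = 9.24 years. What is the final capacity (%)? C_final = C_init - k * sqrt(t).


sqrt(t) = sqrt(9.24) = 3.0397
C_final = 93.06 - 0.852 * 3.0397 = 90.47%

90.47%


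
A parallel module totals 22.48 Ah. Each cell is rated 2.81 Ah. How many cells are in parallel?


n = C_total / C_cell = 22.48 / 2.81 = 8

8


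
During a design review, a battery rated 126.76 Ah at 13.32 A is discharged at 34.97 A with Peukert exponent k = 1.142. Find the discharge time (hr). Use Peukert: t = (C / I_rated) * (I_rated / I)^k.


t_rated = C / I_rated = 126.76 / 13.32 = 9.5165 hr
(I_rated/I)^k = (0.3809)^1.142 = 0.33211
t = t_rated * (I_rated/I)^k = 9.5165 * 0.33211 = 3.161 hr

3.161 hr


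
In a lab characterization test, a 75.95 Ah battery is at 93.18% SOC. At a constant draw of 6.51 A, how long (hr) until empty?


Step 1: remaining = SOC/100 * C_total = 93.18/100 * 75.95 = 70.77 Ah
Step 2: t = remaining / I = 70.77 / 6.51 = 10.87 hr

10.87 hr


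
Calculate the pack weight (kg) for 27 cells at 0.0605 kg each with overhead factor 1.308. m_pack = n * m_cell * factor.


m_pack = n * m_cell * overhead = 27 * 0.0605 * 1.308 = 2.137 kg

2.137 kg


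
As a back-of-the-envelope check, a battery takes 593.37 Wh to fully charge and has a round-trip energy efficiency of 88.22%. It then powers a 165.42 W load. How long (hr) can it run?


Step 1: E_discharge = eta/100 * E_charge = 88.22/100 * 593.37 = 523.47 Wh
Step 2: t = E_discharge / P = 523.47 / 165.42 = 3.164 hr

3.164 hr


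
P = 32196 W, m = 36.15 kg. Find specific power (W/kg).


SP = P / m = 32196 / 36.15 = 890.6 W/kg

890.6 W/kg


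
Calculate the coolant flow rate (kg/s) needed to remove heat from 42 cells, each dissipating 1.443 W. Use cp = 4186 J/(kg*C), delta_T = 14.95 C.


Q_total = 42 * 1.443 = 60.606 W
m_dot = Q_total / (cp * dT) = 60.606 / (4186 * 14.95) = 9.684e-04 kg/s

9.684e-04 kg/s


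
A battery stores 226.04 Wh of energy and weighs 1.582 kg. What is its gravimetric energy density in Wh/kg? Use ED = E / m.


ED = E / m = 226.04 / 1.582 = 142.9 Wh/kg

142.9 Wh/kg


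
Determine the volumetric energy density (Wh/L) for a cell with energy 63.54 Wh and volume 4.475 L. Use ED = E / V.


ED = E / V = 63.54 / 4.475 = 14.20 Wh/L

14.20 Wh/L


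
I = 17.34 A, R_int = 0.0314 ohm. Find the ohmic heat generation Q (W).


Q = I^2 * R = 17.34^2 * 0.0314 = 9.441 W

9.441 W


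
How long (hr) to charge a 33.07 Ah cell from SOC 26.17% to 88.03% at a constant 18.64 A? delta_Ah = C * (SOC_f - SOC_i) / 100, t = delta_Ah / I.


Step 1: dSOC = 88.03% - 26.17% = 61.86%
Step 2: delta_Ah = 33.07 * 61.86 / 100 = 20.457 Ah
Step 3: t = 20.457 / 18.64 = 1.097 hr

1.097 hr


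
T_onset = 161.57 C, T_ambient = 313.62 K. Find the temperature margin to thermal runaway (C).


Convert: T_ambient = 313.62 K = 40.47 C
margin = 161.57 - 40.47 = 121.1 C

121.1 C


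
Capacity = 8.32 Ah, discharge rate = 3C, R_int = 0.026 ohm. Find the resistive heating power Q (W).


Step 1: I = C_rate * capacity = 3 * 8.32 = 24.96 A
Step 2: Q = I^2 * R = 24.96^2 * 0.026 = 623 * 0.026 = 16.20 W

16.20 W


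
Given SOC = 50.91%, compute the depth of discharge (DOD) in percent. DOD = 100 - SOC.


Complement of SOC: DOD = 100% - 50.91% = 49.09%

49.09%


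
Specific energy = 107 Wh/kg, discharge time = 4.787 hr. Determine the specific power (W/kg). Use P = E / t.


P_specific = E / t = 107 / 4.787 = 22.35 W/kg

22.35 W/kg


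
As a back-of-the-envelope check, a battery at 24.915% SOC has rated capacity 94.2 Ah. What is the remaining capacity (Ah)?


remaining = SOC / 100 * total = 24.915 / 100 * 94.2 = 23.47 Ah

23.47 Ah


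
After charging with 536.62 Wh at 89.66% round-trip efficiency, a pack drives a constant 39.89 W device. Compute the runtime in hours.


Step 1: E_discharge = eta/100 * E_charge = 89.66/100 * 536.62 = 481.13 Wh
Step 2: t = E_discharge / P = 481.13 / 39.89 = 12.06 hr

12.06 hr


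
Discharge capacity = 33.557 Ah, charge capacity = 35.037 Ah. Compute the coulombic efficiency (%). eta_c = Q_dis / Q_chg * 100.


eta_c = Q_dis / Q_chg * 100 = 33.557 / 35.037 * 100 = 95.78%

95.78%


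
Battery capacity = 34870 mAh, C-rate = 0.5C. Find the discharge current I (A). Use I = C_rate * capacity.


Convert: capacity = 34870 mAh = 34.87 Ah
At 0.5C: I = 0.5 * 34.87 Ah = 17.435 A

17.435 A


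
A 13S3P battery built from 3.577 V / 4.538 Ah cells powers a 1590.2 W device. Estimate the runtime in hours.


Step 1: E_pack = Ns * V_cell * Np * C_cell = 13 * 3.577 * 3 * 4.538 = 633.06 Wh
Step 2: t = E_pack / P = 633.06 / 1590.2 = 0.3981 hr

0.3981 hr


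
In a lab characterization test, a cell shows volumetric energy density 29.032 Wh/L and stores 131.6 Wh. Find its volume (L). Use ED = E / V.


V = E / ED = 131.6 / 29.032 = 4.533 L

4.533 L


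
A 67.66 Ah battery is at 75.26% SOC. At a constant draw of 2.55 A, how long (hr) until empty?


Step 1: remaining = SOC/100 * C_total = 75.26/100 * 67.66 = 50.921 Ah
Step 2: t = remaining / I = 50.921 / 2.55 = 19.97 hr

19.97 hr


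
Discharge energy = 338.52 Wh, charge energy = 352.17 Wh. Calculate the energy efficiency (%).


Round-trip efficiency = 338.52/352.17 * 100% = 96.12%

96.12%


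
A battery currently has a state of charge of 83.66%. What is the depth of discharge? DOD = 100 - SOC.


Complement of SOC: DOD = 100% - 83.66% = 16.34%

16.34%


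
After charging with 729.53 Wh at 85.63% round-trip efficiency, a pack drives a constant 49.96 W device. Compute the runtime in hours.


Step 1: E_discharge = eta/100 * E_charge = 85.63/100 * 729.53 = 624.7 Wh
Step 2: t = E_discharge / P = 624.7 / 49.96 = 12.50 hr

12.50 hr


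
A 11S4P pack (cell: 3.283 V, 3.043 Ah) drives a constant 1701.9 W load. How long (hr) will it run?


Step 1: E_pack = Ns * V_cell * Np * C_cell = 11 * 3.283 * 4 * 3.043 = 439.57 Wh
Step 2: t = E_pack / P = 439.57 / 1701.9 = 0.2583 hr

0.2583 hr


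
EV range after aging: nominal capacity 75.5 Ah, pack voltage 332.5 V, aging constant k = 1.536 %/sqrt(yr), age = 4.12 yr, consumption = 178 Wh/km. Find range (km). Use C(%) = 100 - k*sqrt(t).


Step 1: capacity retention = 100 - 1.536 * sqrt(4.12) = 100 - 1.536 * 2.0298 = 96.882%
Step 2: C_now = 75.5 * 96.882/100 = 73.146 Ah
Step 3: E_pack = V * C_now = 332.5 * 73.146 = 24321 Wh
Step 4: range = E_pack / consumption = 24321 / 178 = 136.6 km

136.6 km


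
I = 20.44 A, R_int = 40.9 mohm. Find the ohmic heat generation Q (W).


Convert: R = 40.9 mohm = 0.0409 ohm
Q = I^2 * R = 20.44^2 * 0.0409 = 17.09 W

17.09 W


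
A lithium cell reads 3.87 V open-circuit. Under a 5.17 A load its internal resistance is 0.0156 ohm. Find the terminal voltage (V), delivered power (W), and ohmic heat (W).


Step 1: V_terminal = OCV - I*R = 3.87 - 5.17 * 0.0156 = 3.7893 V
Step 2: P_out = V_terminal * I = 3.7893 * 5.17 = 19.59 W
Step 3: Q = I^2 * R = 5.17^2 * 0.0156 = 0.4170 W

V=3.7893 V, P=19.59 W, Q=0.4170 W


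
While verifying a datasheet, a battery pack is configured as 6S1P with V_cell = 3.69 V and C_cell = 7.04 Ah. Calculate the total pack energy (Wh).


V_pack = 6 * 3.69 = 22.14 V
C_pack = 1 * 7.04 = 7.04 Ah
E = V_pack * C_pack = 22.14 * 7.04 = 155.9 Wh

155.9 Wh


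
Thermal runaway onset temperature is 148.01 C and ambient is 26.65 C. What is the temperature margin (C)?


margin = T_onset - T_ambient = 148.01 - 26.65 = 121.36 C

121.36 C


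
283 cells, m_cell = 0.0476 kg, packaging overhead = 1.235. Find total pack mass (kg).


m_pack = n * m_cell * overhead = 283 * 0.0476 * 1.235 = 16.64 kg

16.64 kg


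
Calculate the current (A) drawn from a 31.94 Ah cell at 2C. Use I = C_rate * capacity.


At 2C: I = 2 * 31.94 Ah = 63.88 A

63.88 A


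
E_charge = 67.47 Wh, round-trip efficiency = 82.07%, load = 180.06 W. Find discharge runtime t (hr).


Step 1: E_discharge = eta/100 * E_charge = 82.07/100 * 67.47 = 55.373 Wh
Step 2: t = E_discharge / P = 55.373 / 180.06 = 0.3075 hr

0.3075 hr


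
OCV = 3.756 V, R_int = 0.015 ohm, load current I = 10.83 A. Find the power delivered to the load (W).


Step 1: V_terminal = OCV - I*R = 3.756 - 10.83 * 0.015 = 3.5936 V
Step 2: P_out = V_terminal * I = 3.5936 * 10.83 = 38.92 W

38.92 W


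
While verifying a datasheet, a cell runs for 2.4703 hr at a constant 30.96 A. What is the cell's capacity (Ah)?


C = I * t = 30.96 * 2.4703 = 76.48 Ah

76.48 Ah


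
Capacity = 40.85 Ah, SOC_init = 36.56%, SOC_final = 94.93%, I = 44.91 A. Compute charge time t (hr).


delta_Ah = 40.85 * (94.93 - 36.56) / 100 = 23.844 Ah
t = delta_Ah / I = 23.844 / 44.91 = 0.5309 hr

0.5309 hr


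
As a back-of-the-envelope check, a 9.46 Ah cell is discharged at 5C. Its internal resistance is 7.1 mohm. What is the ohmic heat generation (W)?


Convert: R = 7.1 mohm = 0.0071 ohm
Step 1: I = C_rate * capacity = 5 * 9.46 = 47.3 A
Step 2: Q = I^2 * R = 47.3^2 * 0.0071 = 2237.3 * 0.0071 = 15.88 W

15.88 W


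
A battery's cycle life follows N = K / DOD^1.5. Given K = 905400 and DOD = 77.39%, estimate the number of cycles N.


DOD^1.5 = 680.81
N = K / DOD^1.5 = 905400 / 680.81 = 1330

1330 cycles


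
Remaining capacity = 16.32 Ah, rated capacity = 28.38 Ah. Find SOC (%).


SOC% = 16.32 / 28.38 * 100 = 57.51%

57.51%


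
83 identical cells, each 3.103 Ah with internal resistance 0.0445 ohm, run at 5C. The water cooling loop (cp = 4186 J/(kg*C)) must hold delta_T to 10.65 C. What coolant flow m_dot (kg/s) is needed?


Step 1: I = 5 * 3.103 = 15.515 A
Step 2: Q_cell = I^2 * R = 15.515^2 * 0.0445 = 10.712 W
Step 3: Q_total = 83 * 10.712 = 889.1 W
Step 4: m_dot = Q_total / (cp * dT) = 889.1 / (4186 * 10.65) = 0.01994 kg/s

0.01994 kg/s


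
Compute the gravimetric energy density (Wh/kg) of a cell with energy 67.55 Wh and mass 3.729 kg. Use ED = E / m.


Specific energy = 67.55 Wh / 3.729 kg = 18.11 Wh/kg

18.11 Wh/kg


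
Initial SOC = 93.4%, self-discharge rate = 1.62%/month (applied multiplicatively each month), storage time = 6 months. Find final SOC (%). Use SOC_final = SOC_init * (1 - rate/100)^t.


decay = (1 - 1.62/100)^6 = 0.90665
SOC_final = 93.4 * 0.90665 = 84.68%

84.68%


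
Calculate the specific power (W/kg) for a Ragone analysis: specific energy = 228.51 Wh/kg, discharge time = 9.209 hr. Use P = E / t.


P_specific = E / t = 228.51 / 9.209 = 24.81 W/kg

24.81 W/kg


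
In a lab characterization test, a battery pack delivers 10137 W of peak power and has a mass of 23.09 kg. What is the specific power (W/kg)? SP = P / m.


SP = P / m = 10137 / 23.09 = 439.0 W/kg

439.0 W/kg


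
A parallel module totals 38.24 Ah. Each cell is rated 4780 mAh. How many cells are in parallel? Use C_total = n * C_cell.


Convert: C_cell = 4780 mAh = 4.78 Ah
n = C_total / C_cell = 38.24 / 4.78 = 8

8


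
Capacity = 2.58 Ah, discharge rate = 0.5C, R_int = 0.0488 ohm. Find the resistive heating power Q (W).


Step 1: I = C_rate * capacity = 0.5 * 2.58 = 1.29 A
Step 2: Q = I^2 * R = 1.29^2 * 0.0488 = 1.6641 * 0.0488 = 0.08121 W

0.08121 W


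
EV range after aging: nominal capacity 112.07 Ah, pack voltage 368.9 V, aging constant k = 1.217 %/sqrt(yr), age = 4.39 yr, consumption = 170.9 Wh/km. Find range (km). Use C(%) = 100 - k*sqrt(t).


Step 1: capacity retention = 100 - 1.217 * sqrt(4.39) = 100 - 1.217 * 2.0952 = 97.45%
Step 2: C_now = 112.07 * 97.45/100 = 109.21 Ah
Step 3: E_pack = V * C_now = 368.9 * 109.21 = 40288 Wh
Step 4: range = E_pack / consumption = 40288 / 170.9 = 235.7 km

235.7 km


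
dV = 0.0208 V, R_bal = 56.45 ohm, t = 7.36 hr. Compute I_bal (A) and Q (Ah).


First, Ohm's law: I_bal = 0.0208 V / 56.45 ohm = 3.6847e-04 A
Then Q = I * t = 3.6847e-04 A * 7.36 hr = 0.002712 Ah

I=3.6847e-04 A, Q=0.002712 Ah


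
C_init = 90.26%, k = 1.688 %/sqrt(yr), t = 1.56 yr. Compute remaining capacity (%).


sqrt(t) = sqrt(1.56) = 1.249
C_final = 90.26 - 1.688 * 1.249 = 88.15%

88.15%


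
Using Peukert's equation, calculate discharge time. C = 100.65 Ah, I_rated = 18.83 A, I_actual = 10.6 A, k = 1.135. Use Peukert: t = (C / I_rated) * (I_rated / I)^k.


Step 1: t_rated = C / I_rated = 100.65 / 18.83 = 5.3452 hr
Step 2: ratio = 18.83 / 10.6 = 1.7764
Step 3: ratio^k = 1.7764^1.135 = 1.9197
Step 4: t = t_rated * ratio^k = 5.3452 * 1.9197 = 10.26 hr

10.26 hr


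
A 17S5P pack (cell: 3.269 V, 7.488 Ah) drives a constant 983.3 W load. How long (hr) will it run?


Step 1: E_pack = Ns * V_cell * Np * C_cell = 17 * 3.269 * 5 * 7.488 = 2080.7 Wh
Step 2: t = E_pack / P = 2080.7 / 983.3 = 2.116 hr

2.116 hr


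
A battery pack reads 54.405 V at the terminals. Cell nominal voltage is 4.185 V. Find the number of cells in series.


Rearranging: n = V_pack / V_cell = 54.405 / 4.185 = 13 cells

13
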